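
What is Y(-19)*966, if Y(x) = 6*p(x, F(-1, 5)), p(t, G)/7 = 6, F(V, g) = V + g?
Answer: 243432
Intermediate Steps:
p(t, G) = 42 (p(t, G) = 7*6 = 42)
Y(x) = 252 (Y(x) = 6*42 = 252)
Y(-19)*966 = 252*966 = 243432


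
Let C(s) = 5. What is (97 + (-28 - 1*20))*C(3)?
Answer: 245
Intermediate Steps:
(97 + (-28 - 1*20))*C(3) = (97 + (-28 - 1*20))*5 = (97 + (-28 - 20))*5 = (97 - 48)*5 = 49*5 = 245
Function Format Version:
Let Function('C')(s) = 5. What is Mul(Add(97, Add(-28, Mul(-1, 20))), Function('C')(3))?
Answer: 245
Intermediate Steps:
Mul(Add(97, Add(-28, Mul(-1, 20))), Function('C')(3)) = Mul(Add(97, Add(-28, Mul(-1, 20))), 5) = Mul(Add(97, Add(-28, -20)), 5) = Mul(Add(97, -48), 5) = Mul(49, 5) = 245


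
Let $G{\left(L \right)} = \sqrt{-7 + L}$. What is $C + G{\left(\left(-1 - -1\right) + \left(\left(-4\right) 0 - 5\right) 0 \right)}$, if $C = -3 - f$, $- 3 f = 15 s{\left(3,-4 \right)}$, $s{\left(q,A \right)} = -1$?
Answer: $-8 + i \sqrt{7} \approx -8.0 + 2.6458 i$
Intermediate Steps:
$f = 5$ ($f = - \frac{15 \left(-1\right)}{3} = \left(- \frac{1}{3}\right) \left(-15\right) = 5$)
$C = -8$ ($C = -3 - 5 = -8$)
$C + G{\left(\left(-1 - -1\right) + \left(\left(-4\right) 0 - 5\right) 0 \right)} = -8 + \sqrt{-7 + \left(\left(-1 - -1\right) + \left(\left(-4\right) 0 - 5\right) 0\right)} = -8 + \sqrt{-7 + \left(\left(-1 + 1\right) + \left(0 - 5\right) 0\right)} = -8 + \sqrt{-7 + \left(0 - 0\right)} = -8 + \sqrt{-7 + \left(0 + 0\right)} = -8 + \sqrt{-7 + 0} = -8 + \sqrt{-7} = -8 + i \sqrt{7}$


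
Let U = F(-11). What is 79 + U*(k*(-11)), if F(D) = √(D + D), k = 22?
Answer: 79 - 242*I*√22 ≈ 79.0 - 1135.1*I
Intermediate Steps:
F(D) = √2*√D (F(D) = √(2*D) = √2*√D)
U = I*√22 (U = √2*√(-11) = √2*(I*√11) = I*√22 ≈ 4.6904*I)
79 + U*(k*(-11)) = 79 + (I*√22)*(22*(-11)) = 79 + (I*√22)*(-242) = 79 - 242*I*√22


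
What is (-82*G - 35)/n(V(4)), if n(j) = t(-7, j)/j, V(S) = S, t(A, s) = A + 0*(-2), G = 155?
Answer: 50980/7 ≈ 7282.9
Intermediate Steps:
t(A, s) = A (t(A, s) = A + 0 = A)
n(j) = -7/j
(-82*G - 35)/n(V(4)) = (-82*155 - 35)/((-7/4)) = (-12710 - 35)/((-7*1/4)) = -12745/(-7/4) = -12745*(-4/7) = 50980/7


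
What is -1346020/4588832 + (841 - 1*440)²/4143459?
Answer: -1209822477187/4753409312472 ≈ -0.25452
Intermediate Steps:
-1346020/4588832 + (841 - 1*440)²/4143459 = -1346020*1/4588832 + (841 - 440)²*(1/4143459) = -336505/1147208 + 401²*(1/4143459) = -336505/1147208 + 160801*(1/4143459) = -336505/1147208 + 160801/4143459 = -1209822477187/4753409312472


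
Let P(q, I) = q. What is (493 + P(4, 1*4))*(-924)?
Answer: -459228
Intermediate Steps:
(493 + P(4, 1*4))*(-924) = (493 + 4)*(-924) = 497*(-924) = -459228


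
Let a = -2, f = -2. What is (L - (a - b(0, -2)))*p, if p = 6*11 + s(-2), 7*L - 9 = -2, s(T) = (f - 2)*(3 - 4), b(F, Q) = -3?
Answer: 0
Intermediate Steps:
s(T) = 4 (s(T) = (-2 - 2)*(3 - 4) = -4*(-1) = 4)
L = 1 (L = 9/7 + (1/7)*(-2) = 9/7 - 2/7 = 1)
p = 70 (p = 6*11 + 4 = 66 + 4 = 70)
(L - (a - b(0, -2)))*p = (1 - (-2 - 1*(-3)))*70 = (1 - (-2 + 3))*70 = (1 - 1*1)*70 = (1 - 1)*70 = 0*70 = 0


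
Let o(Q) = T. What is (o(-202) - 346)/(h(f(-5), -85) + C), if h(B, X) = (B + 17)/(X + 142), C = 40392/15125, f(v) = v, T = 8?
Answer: -4415125/37634 ≈ -117.32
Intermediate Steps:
o(Q) = 8
C = 3672/1375 (C = 40392*(1/15125) = 3672/1375 ≈ 2.6705)
h(B, X) = (17 + B)/(142 + X)
(o(-202) - 346)/(h(f(-5), -85) + C) = (8 - 346)/((17 - 5)/(142 - 85) + 3672/1375) = -338/(12/57 + 3672/1375) = -338/((1/57)*12 + 3672/1375) = -338/(4/19 + 3672/1375) = -338/75268/26125 = -338*26125/75268 = -4415125/37634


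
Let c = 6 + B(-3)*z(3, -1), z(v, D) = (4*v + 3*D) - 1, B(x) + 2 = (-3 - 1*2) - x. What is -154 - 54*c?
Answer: 1250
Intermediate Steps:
B(x) = -7 - x (B(x) = -2 + ((-3 - 1*2) - x) = -2 + ((-3 - 2) - x) = -2 + (-5 - x) = -7 - x)
z(v, D) = -1 + 3*D + 4*v (z(v, D) = (3*D + 4*v) - 1 = -1 + 3*D + 4*v)
c = -26 (c = 6 + (-7 - 1*(-3))*(-1 + 3*(-1) + 4*3) = 6 + (-7 + 3)*(-1 - 3 + 12) = 6 - 4*8 = 6 - 32 = -26)
-154 - 54*c = -154 - 54*(-26) = -154 + 1404 = 1250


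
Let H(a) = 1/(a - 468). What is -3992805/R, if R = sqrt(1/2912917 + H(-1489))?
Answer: 266187*I*sqrt(115237195772335)/16172 ≈ 1.7669e+8*I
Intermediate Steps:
H(a) = 1/(-468 + a)
R = 12*I*sqrt(115237195772335)/5700578569 (R = sqrt(1/2912917 + 1/(-468 - 1489)) = sqrt(1/2912917 + 1/(-1957)) = sqrt(1/2912917 - 1/1957) = sqrt(-2910960/5700578569) = 12*I*sqrt(115237195772335)/5700578569 ≈ 0.022597*I)
-3992805/R = -3992805*(-I*sqrt(115237195772335)/242580) = -(-266187)*I*sqrt(115237195772335)/16172 = 266187*I*sqrt(115237195772335)/16172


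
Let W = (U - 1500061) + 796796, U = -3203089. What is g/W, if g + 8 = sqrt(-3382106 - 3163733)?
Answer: 4/1953177 - I*sqrt(6545839)/3906354 ≈ 2.0479e-6 - 0.00065495*I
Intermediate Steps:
g = -8 + I*sqrt(6545839) (g = -8 + sqrt(-3382106 - 3163733) = -8 + sqrt(-6545839) = -8 + I*sqrt(6545839) ≈ -8.0 + 2558.5*I)
W = -3906354 (W = (-3203089 - 1500061) + 796796 = -4703150 + 796796 = -3906354)
g/W = (-8 + I*sqrt(6545839))/(-3906354) = (-8 + I*sqrt(6545839))*(-1/3906354) = 4/1953177 - I*sqrt(6545839)/3906354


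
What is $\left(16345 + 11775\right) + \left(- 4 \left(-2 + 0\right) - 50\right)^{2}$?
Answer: $29884$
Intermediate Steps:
$\left(16345 + 11775\right) + \left(- 4 \left(-2 + 0\right) - 50\right)^{2} = 28120 + \left(\left(-4\right) \left(-2\right) - 50\right)^{2} = 28120 + \left(8 - 50\right)^{2} = 28120 + \left(-42\right)^{2} = 28120 + 1764 = 29884$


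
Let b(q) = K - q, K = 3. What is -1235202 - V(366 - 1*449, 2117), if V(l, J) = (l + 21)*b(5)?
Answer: -1235326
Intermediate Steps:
b(q) = 3 - q
V(l, J) = -42 - 2*l (V(l, J) = (l + 21)*(3 - 1*5) = (21 + l)*(3 - 5) = (21 + l)*(-2) = -42 - 2*l)
-1235202 - V(366 - 1*449, 2117) = -1235202 - (-42 - 2*(366 - 1*449)) = -1235202 - (-42 - 2*(366 - 449)) = -1235202 - (-42 - 2*(-83)) = -1235202 - (-42 + 166) = -1235202 - 1*124 = -1235202 - 124 = -1235326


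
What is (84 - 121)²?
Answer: 1369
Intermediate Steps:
(84 - 121)² = (-37)² = 1369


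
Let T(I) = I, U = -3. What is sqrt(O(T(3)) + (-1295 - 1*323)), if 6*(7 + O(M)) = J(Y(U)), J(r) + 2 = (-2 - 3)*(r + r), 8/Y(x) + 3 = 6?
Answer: 2*I*sqrt(3667)/3 ≈ 40.37*I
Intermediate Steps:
Y(x) = 8/3 (Y(x) = 8/(-3 + 6) = 8/3)
J(r) = -2 - 10*r (J(r) = -2 + (-2 - 3)*(r + r) = -2 - 10*r)
O(M) = -106/9 (O(M) = -7 + (-2 - 10*8/3)/6 = -7 + (-2 - 80/3)/6 = -7 + (1/6)*(-86/3) = -7 - 43/9 = -106/9)
sqrt(O(T(3)) + (-1295 - 1*323)) = sqrt(-106/9 + (-1295 - 1*323)) = sqrt(-106/9 + (-1295 - 323)) = sqrt(-106/9 - 1618) = sqrt(-14668/9) = 2*I*sqrt(3667)/3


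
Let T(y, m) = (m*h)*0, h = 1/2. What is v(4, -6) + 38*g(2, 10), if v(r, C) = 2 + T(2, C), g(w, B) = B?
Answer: 382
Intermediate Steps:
h = ½ ≈ 0.50000
T(y, m) = 0 (T(y, m) = (m*(½))*0 = (m/2)*0 = 0)
v(r, C) = 2 (v(r, C) = 2 + 0 = 2)
v(4, -6) + 38*g(2, 10) = 2 + 38*10 = 2 + 380 = 382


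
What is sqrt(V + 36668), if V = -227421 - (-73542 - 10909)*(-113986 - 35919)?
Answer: 2*I*sqrt(3164954477) ≈ 1.1252e+5*I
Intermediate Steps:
V = -12659854576 (V = -227421 - (-84451)*(-149905) = -227421 - 1*12659627155 = -227421 - 12659627155 = -12659854576)
sqrt(V + 36668) = sqrt(-12659854576 + 36668) = sqrt(-12659817908) = 2*I*sqrt(3164954477)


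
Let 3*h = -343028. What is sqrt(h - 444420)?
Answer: 32*I*sqrt(4911)/3 ≈ 747.5*I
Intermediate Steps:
h = -343028/3 (h = (1/3)*(-343028) = -343028/3 ≈ -1.1434e+5)
sqrt(h - 444420) = sqrt(-343028/3 - 444420) = sqrt(-1676288/3) = 32*I*sqrt(4911)/3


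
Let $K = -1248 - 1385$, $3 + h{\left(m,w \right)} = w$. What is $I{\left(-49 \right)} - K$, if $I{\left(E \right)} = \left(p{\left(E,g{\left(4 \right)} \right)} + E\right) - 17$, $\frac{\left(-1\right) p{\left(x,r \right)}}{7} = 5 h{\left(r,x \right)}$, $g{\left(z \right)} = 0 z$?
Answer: $4387$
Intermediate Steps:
$h{\left(m,w \right)} = -3 + w$
$K = -2633$
$g{\left(z \right)} = 0$
$p{\left(x,r \right)} = 105 - 35 x$ ($p{\left(x,r \right)} = - 7 \cdot 5 \left(-3 + x\right) = - 7 \left(-15 + 5 x\right) = 105 - 35 x$)
$I{\left(E \right)} = 88 - 34 E$ ($I{\left(E \right)} = \left(\left(105 - 35 E\right) + E\right) - 17 = \left(105 - 34 E\right) - 17 = 88 - 34 E$)
$I{\left(-49 \right)} - K = \left(88 - -1666\right) - -2633 = \left(88 + 1666\right) + 2633 = 1754 + 2633 = 4387$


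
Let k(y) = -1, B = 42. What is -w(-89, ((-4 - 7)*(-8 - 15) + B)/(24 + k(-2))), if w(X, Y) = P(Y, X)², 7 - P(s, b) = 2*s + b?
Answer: -2617924/529 ≈ -4948.8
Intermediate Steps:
P(s, b) = 7 - b - 2*s (P(s, b) = 7 - (2*s + b) = 7 - (b + 2*s) = 7 + (-b - 2*s) = 7 - b - 2*s)
w(X, Y) = (7 - X - 2*Y)²
-w(-89, ((-4 - 7)*(-8 - 15) + B)/(24 + k(-2))) = -(-7 - 89 + 2*(((-4 - 7)*(-8 - 15) + 42)/(24 - 1)))² = -(-7 - 89 + 2*((-11*(-23) + 42)/23))² = -(-7 - 89 + 2*((253 + 42)*(1/23)))² = -(-7 - 89 + 2*(295*(1/23)))² = -(-7 - 89 + 2*(295/23))² = -(-7 - 89 + 590/23)² = -(-1618/23)² = -1*2617924/529 = -2617924/529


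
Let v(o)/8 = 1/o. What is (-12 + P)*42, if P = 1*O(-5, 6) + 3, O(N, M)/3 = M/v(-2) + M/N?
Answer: -3591/5 ≈ -718.20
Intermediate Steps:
v(o) = 8/o
O(N, M) = -3*M/4 + 3*M/N (O(N, M) = 3*(M/((8/(-2))) + M/N) = 3*(M/((8*(-½))) + M/N) = 3*(M/(-4) + M/N) = 3*(M*(-¼) + M/N) = 3*(-M/4 + M/N) = -3*M/4 + 3*M/N)
P = -51/10 (P = 1*((¾)*6*(4 - 1*(-5))/(-5)) + 3 = 1*((¾)*6*(-⅕)*(4 + 5)) + 3 = 1*((¾)*6*(-⅕)*9) + 3 = 1*(-81/10) + 3 = -81/10 + 3 = -51/10 ≈ -5.1000)
(-12 + P)*42 = (-12 - 51/10)*42 = -171/10*42 = -3591/5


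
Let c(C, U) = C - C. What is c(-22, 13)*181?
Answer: 0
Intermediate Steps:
c(C, U) = 0
c(-22, 13)*181 = 0*181 = 0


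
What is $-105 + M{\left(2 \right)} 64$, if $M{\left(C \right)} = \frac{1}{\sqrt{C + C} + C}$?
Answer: $-89$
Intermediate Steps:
$M{\left(C \right)} = \frac{1}{C + \sqrt{2} \sqrt{C}}$ ($M{\left(C \right)} = \frac{1}{\sqrt{2 C} + C} = \frac{1}{\sqrt{2} \sqrt{C} + C} = \frac{1}{C + \sqrt{2} \sqrt{C}}$)
$-105 + M{\left(2 \right)} 64 = -105 + \frac{1}{2 + \sqrt{2} \sqrt{2}} \cdot 64 = -105 + \frac{1}{2 + 2} \cdot 64 = -105 + \frac{1}{4} \cdot 64 = -105 + 16 = -89$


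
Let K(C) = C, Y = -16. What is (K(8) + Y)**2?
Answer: 64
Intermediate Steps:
(K(8) + Y)**2 = (8 - 16)**2 = (-8)**2 = 64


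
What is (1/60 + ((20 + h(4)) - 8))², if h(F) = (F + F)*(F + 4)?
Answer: 20802721/3600 ≈ 5778.5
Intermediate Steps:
h(F) = 2*F*(4 + F) (h(F) = (2*F)*(4 + F) = 2*F*(4 + F))
(1/60 + ((20 + h(4)) - 8))² = (1/60 + ((20 + 2*4*(4 + 4)) - 8))² = (1/60 + ((20 + 2*4*8) - 8))² = (1/60 + ((20 + 64) - 8))² = (1/60 + (84 - 8))² = (1/60 + 76)² = (4561/60)² = 20802721/3600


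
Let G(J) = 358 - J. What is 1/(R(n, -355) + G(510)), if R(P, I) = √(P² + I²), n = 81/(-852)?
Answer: 12259712/8301196905 + 284*√10164673129/8301196905 ≈ 0.0049261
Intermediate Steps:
n = -27/284 (n = 81*(-1/852) = -27/284 ≈ -0.095070)
R(P, I) = √(I² + P²)
1/(R(n, -355) + G(510)) = 1/(√((-355)² + (-27/284)²) + (358 - 1*510)) = 1/(√(126025 + 729/80656) + (358 - 510)) = 1/(√(10164673129/80656) - 152) = 1/(√10164673129/284 - 152) = 1/(-152 + √10164673129/284)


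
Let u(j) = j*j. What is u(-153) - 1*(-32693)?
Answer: 56102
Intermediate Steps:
u(j) = j²
u(-153) - 1*(-32693) = (-153)² - 1*(-32693) = 23409 + 32693 = 56102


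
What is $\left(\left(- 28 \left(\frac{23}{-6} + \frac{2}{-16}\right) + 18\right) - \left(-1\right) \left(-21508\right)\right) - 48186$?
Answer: $- \frac{417391}{6} \approx -69565.0$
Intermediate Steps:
$\left(\left(- 28 \left(\frac{23}{-6} + \frac{2}{-16}\right) + 18\right) - \left(-1\right) \left(-21508\right)\right) - 48186 = \left(\left(- 28 \left(23 \left(- \frac{1}{6}\right) + 2 \left(- \frac{1}{16}\right)\right) + 18\right) - 21508\right) - 48186 = \left(\left(- 28 \left(- \frac{23}{6} - \frac{1}{8}\right) + 18\right) - 21508\right) - 48186 = \left(\left(\left(-28\right) \left(- \frac{95}{24}\right) + 18\right) - 21508\right) - 48186 = \left(\left(\frac{665}{6} + 18\right) - 21508\right) - 48186 = \left(\frac{773}{6} - 21508\right) - 48186 = - \frac{128275}{6} - 48186 = - \frac{417391}{6}$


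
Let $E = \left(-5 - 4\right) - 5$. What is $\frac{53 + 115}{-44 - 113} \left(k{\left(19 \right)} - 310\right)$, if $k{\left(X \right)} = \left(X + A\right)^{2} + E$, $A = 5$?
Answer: $- \frac{42336}{157} \approx -269.66$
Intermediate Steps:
$E = -14$ ($E = -9 - 5 = -14$)
$k{\left(X \right)} = -14 + \left(5 + X\right)^{2}$ ($k{\left(X \right)} = \left(X + 5\right)^{2} - 14 = \left(5 + X\right)^{2} - 14 = -14 + \left(5 + X\right)^{2}$)
$\frac{53 + 115}{-44 - 113} \left(k{\left(19 \right)} - 310\right) = \frac{53 + 115}{-44 - 113} \left(\left(-14 + \left(5 + 19\right)^{2}\right) - 310\right) = \frac{168}{-157} \left(\left(-14 + 24^{2}\right) - 310\right) = 168 \left(- \frac{1}{157}\right) \left(\left(-14 + 576\right) - 310\right) = - \frac{168 \left(562 - 310\right)}{157} = \left(- \frac{168}{157}\right) 252 = - \frac{42336}{157}$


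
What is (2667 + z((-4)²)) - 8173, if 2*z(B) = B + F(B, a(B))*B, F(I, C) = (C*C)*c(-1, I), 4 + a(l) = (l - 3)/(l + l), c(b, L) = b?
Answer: -716969/128 ≈ -5601.3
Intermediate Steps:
a(l) = -4 + (-3 + l)/(2*l) (a(l) = -4 + (l - 3)/(l + l) = -4 + (-3 + l)/((2*l)) = -4 + (-3 + l)*(1/(2*l)) = -4 + (-3 + l)/(2*l))
F(I, C) = -C² (F(I, C) = (C*C)*(-1) = C²*(-1) = -C²)
z(B) = B/2 - (-3 - 7*B)²/(8*B) (z(B) = (B + (-((-3 - 7*B)/(2*B))²)*B)/2 = (B + (-(-3 - 7*B)²/(4*B²))*B)/2 = (B - (-3 - 7*B)²/(4*B))/2 = B/2 - (-3 - 7*B)²/(8*B))
(2667 + z((-4)²)) - 8173 = (2667 + ((½)*(-4)² - (3 + 7*(-4)²)²/(8*((-4)²)))) - 8173 = (2667 + ((½)*16 - ⅛*(3 + 7*16)²/16)) - 8173 = (2667 + (8 - ⅛*1/16*(3 + 112)²)) - 8173 = (2667 + (8 - ⅛*1/16*115²)) - 8173 = (2667 + (8 - ⅛*1/16*13225)) - 8173 = (2667 + (8 - 13225/128)) - 8173 = (2667 - 12201/128) - 8173 = 329175/128 - 8173 = -716969/128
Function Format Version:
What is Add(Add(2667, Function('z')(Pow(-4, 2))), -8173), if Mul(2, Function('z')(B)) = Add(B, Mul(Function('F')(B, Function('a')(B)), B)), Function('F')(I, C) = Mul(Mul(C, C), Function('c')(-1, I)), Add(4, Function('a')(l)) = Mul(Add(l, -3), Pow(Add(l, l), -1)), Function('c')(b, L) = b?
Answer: Rational(-716969, 128) ≈ -5601.3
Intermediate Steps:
Function('a')(l) = Add(-4, Mul(Rational(1, 2), Pow(l, -1), Add(-3, l))) (Function('a')(l) = Add(-4, Mul(Add(l, -3), Pow(Add(l, l), -1))) = Add(-4, Mul(Add(-3, l), Pow(Mul(2, l), -1))) = Add(-4, Mul(Add(-3, l), Mul(Rational(1, 2), Pow(l, -1)))) = Add(-4, Mul(Rational(1, 2), Pow(l, -1), Add(-3, l))))
Function('F')(I, C) = Mul(-1, Pow(C, 2)) (Function('F')(I, C) = Mul(Mul(C, C), -1) = Mul(Pow(C, 2), -1) = Mul(-1, Pow(C, 2)))
Function('z')(B) = Add(Mul(Rational(1, 2), B), Mul(Rational(-1, 8), Pow(B, -1), Pow(Add(-3, Mul(-7, B)), 2))) (Function('z')(B) = Mul(Rational(1, 2), Add(B, Mul(Mul(-1, Pow(Mul(Rational(1, 2), Pow(B, -1), Add(-3, Mul(-7, B))), 2)), B))) = Mul(Rational(1, 2), Add(B, Mul(Mul(-1, Mul(Rational(1, 4), Pow(B, -2), Pow(Add(-3, Mul(-7, B)), 2))), B))) = Mul(Rational(1, 2), Add(B, Mul(Mul(Rational(-1, 4), Pow(B, -2), Pow(Add(-3, Mul(-7, B)), 2)), B))) = Mul(Rational(1, 2), Add(B, Mul(Rational(-1, 4), Pow(B, -1), Pow(Add(-3, Mul(-7, B)), 2)))) = Add(Mul(Rational(1, 2), B), Mul(Rational(-1, 8), Pow(B, -1), Pow(Add(-3, Mul(-7, B)), 2))))
Add(Add(2667, Function('z')(Pow(-4, 2))), -8173) = Add(Add(2667, Add(Mul(Rational(1, 2), Pow(-4, 2)), Mul(Rational(-1, 8), Pow(Pow(-4, 2), -1), Pow(Add(3, Mul(7, Pow(-4, 2))), 2)))), -8173) = Add(Add(2667, Add(Mul(Rational(1, 2), 16), Mul(Rational(-1, 8), Pow(16, -1), Pow(Add(3, Mul(7, 16)), 2)))), -8173) = Add(Add(2667, Add(8, Mul(Rational(-1, 8), Rational(1, 16), Pow(Add(3, 112), 2)))), -8173) = Add(Add(2667, Add(8, Mul(Rational(-1, 8), Rational(1, 16), Pow(115, 2)))), -8173) = Add(Add(2667, Add(8, Mul(Rational(-1, 8), Rational(1, 16), 13225))), -8173) = Add(Add(2667, Add(8, Rational(-13225, 128))), -8173) = Add(Add(2667, Rational(-12201, 128)), -8173) = Add(Rational(329175, 128), -8173) = Rational(-716969, 128)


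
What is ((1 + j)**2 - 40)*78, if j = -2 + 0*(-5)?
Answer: -3042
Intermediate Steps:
j = -2 (j = -2 + 0 = -2)
((1 + j)**2 - 40)*78 = ((1 - 2)**2 - 40)*78 = ((-1)**2 - 40)*78 = (1 - 40)*78 = -39*78 = -3042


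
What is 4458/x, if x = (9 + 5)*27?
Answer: 743/63 ≈ 11.794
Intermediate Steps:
x = 378 (x = 14*27 = 378)
4458/x = 4458/378 = 4458*(1/378) = 743/63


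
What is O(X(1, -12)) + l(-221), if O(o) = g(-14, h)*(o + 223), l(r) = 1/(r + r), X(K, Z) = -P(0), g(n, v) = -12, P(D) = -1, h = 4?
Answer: -1188097/442 ≈ -2688.0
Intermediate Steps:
X(K, Z) = 1 (X(K, Z) = -1*(-1) = 1)
l(r) = 1/(2*r)
O(o) = -2676 - 12*o (O(o) = -12*(o + 223) = -12*(223 + o) = -2676 - 12*o)
O(X(1, -12)) + l(-221) = (-2676 - 12*1) + (½)/(-221) = (-2676 - 12) + (½)*(-1/221) = -2688 - 1/442 = -1188097/442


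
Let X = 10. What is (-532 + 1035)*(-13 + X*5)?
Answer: 18611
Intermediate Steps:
(-532 + 1035)*(-13 + X*5) = (-532 + 1035)*(-13 + 10*5) = 503*(-13 + 50) = 503*37 = 18611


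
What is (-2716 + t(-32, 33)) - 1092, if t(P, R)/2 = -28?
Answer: -3864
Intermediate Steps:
t(P, R) = -56 (t(P, R) = 2*(-28) = -56)
(-2716 + t(-32, 33)) - 1092 = (-2716 - 56) - 1092 = -2772 - 1092 = -3864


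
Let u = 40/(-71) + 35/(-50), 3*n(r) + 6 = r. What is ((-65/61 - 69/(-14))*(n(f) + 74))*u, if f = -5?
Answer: -208130611/606340 ≈ -343.26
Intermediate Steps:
n(r) = -2 + r/3
u = -897/710 (u = 40*(-1/71) + 35*(-1/50) = -40/71 - 7/10 = -897/710 ≈ -1.2634)
((-65/61 - 69/(-14))*(n(f) + 74))*u = ((-65/61 - 69/(-14))*((-2 + (1/3)*(-5)) + 74))*(-897/710) = ((-65*1/61 - 69*(-1/14))*((-2 - 5/3) + 74))*(-897/710) = ((-65/61 + 69/14)*(-11/3 + 74))*(-897/710) = ((3299/854)*(211/3))*(-897/710) = (696089/2562)*(-897/710) = -208130611/606340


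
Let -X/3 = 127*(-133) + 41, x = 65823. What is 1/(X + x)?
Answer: 1/116373 ≈ 8.5931e-6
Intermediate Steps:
X = 50550 (X = -3*(127*(-133) + 41) = -3*(-16891 + 41) = -3*(-16850) = 50550)
1/(X + x) = 1/(50550 + 65823) = 1/116373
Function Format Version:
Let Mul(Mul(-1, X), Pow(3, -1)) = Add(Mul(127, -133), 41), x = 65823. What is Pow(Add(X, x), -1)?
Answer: Rational(1, 116373) ≈ 8.5931e-6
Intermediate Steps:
X = 50550 (X = Mul(-3, Add(Mul(127, -133), 41)) = Mul(-3, Add(-16891, 41)) = Mul(-3, -16850) = 50550)
Pow(Add(X, x), -1) = Pow(Add(50550, 65823), -1) = Pow(116373, -1) = Rational(1, 116373)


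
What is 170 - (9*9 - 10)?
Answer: 99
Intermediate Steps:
170 - (9*9 - 10) = 170 - (81 - 10) = 170 - 1*71 = 170 - 71 = 99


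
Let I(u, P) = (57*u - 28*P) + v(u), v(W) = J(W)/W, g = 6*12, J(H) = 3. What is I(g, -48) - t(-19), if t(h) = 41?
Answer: 129769/24 ≈ 5407.0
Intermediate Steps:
g = 72
v(W) = 3/W
I(u, P) = -28*P + 3/u + 57*u (I(u, P) = (57*u - 28*P) + 3/u = (-28*P + 57*u) + 3/u = -28*P + 3/u + 57*u)
I(g, -48) - t(-19) = (-28*(-48) + 3/72 + 57*72) - 1*41 = (1344 + 3*(1/72) + 4104) - 41 = (1344 + 1/24 + 4104) - 41 = 130753/24 - 41 = 129769/24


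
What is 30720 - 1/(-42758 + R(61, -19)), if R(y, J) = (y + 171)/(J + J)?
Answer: 24960552979/812518 ≈ 30720.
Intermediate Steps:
R(y, J) = (171 + y)/(2*J) (R(y, J) = (171 + y)/((2*J)) = (171 + y)*(1/(2*J)) = (171 + y)/(2*J))
30720 - 1/(-42758 + R(61, -19)) = 30720 - 1/(-42758 + (½)*(171 + 61)/(-19)) = 30720 - 1/(-42758 + (½)*(-1/19)*232) = 30720 - 1/(-42758 - 116/19) = 30720 - 1/(-812518/19) = 30720 - 1*(-19/812518) = 30720 + 19/812518 = 24960552979/812518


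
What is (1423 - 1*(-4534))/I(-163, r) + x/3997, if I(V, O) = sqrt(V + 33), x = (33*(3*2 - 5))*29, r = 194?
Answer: 957/3997 - 5957*I*sqrt(130)/130 ≈ 0.23943 - 522.46*I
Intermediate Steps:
x = 957 (x = (33*(6 - 5))*29 = (33*1)*29 = 33*29 = 957)
I(V, O) = sqrt(33 + V)
(1423 - 1*(-4534))/I(-163, r) + x/3997 = (1423 - 1*(-4534))/(sqrt(33 - 163)) + 957/3997 = (1423 + 4534)/(sqrt(-130)) + 957*(1/3997) = 5957/((I*sqrt(130))) + 957/3997 = 5957*(-I*sqrt(130)/130) + 957/3997 = -5957*I*sqrt(130)/130 + 957/3997 = 957/3997 - 5957*I*sqrt(130)/130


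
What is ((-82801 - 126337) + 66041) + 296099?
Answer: 153002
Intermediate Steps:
((-82801 - 126337) + 66041) + 296099 = (-209138 + 66041) + 296099 = -143097 + 296099 = 153002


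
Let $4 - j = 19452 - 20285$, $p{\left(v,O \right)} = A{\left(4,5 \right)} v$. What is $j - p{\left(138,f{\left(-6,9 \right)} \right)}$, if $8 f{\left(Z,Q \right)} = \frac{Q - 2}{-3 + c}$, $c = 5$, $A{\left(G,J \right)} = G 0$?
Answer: $837$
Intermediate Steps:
$A{\left(G,J \right)} = 0$
$f{\left(Z,Q \right)} = - \frac{1}{8} + \frac{Q}{16}$ ($f{\left(Z,Q \right)} = \frac{\left(Q - 2\right) \frac{1}{-3 + 5}}{8} = \frac{\left(-2 + Q\right) \frac{1}{2}}{8} = \frac{-1 + \frac{Q}{2}}{8} = - \frac{1}{8} + \frac{Q}{16}$)
$p{\left(v,O \right)} = 0$ ($p{\left(v,O \right)} = 0 v = 0$)
$j = 837$ ($j = 4 - \left(19452 - 20285\right) = 4 - -833 = 4 + 833 = 837$)
$j - p{\left(138,f{\left(-6,9 \right)} \right)} = 837 - 0 = 837 + 0 = 837$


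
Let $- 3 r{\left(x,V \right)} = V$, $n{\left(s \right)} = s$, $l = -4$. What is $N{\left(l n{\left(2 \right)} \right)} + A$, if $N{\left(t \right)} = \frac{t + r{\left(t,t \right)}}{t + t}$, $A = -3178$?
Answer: $- \frac{9533}{3} \approx -3177.7$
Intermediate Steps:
$r{\left(x,V \right)} = - \frac{V}{3}$
$N{\left(t \right)} = \frac{1}{3}$ ($N{\left(t \right)} = \frac{t - \frac{t}{3}}{t + t} = \frac{\frac{2}{3} t}{2 t} = \frac{2 t}{3} \frac{1}{2 t} = \frac{1}{3}$)
$N{\left(l n{\left(2 \right)} \right)} + A = \frac{1}{3} - 3178 = - \frac{9533}{3}$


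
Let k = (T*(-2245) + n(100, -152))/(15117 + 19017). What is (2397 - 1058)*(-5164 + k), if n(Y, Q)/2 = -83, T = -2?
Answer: -118008515014/17067 ≈ -6.9144e+6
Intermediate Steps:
n(Y, Q) = -166 (n(Y, Q) = 2*(-83) = -166)
k = 2162/17067 (k = (-2*(-2245) - 166)/(15117 + 19017) = (4490 - 166)/34134 = 4324*(1/34134) = 2162/17067 ≈ 0.12668)
(2397 - 1058)*(-5164 + k) = (2397 - 1058)*(-5164 + 2162/17067) = 1339*(-88131826/17067) = -118008515014/17067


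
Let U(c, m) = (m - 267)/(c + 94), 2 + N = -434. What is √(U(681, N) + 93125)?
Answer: 2*√559326583/155 ≈ 305.16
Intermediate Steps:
N = -436 (N = -2 - 434 = -436)
U(c, m) = (-267 + m)/(94 + c)
√(U(681, N) + 93125) = √((-267 - 436)/(94 + 681) + 93125) = √(-703/775 + 93125) = √(72171172/775) = 2*√559326583/155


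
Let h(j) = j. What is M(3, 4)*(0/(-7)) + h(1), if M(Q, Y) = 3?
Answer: 1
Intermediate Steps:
M(3, 4)*(0/(-7)) + h(1) = 3*(0/(-7)) + 1 = 3*(0*(-⅐)) + 1 = 3*0 + 1 = 0 + 1 = 1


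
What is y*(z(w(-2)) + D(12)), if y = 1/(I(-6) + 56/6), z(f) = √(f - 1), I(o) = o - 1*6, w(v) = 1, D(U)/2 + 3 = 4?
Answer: -¾ ≈ -0.75000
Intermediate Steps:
D(U) = 2 (D(U) = -6 + 2*4 = -6 + 8 = 2)
I(o) = -6 + o (I(o) = o - 6 = -6 + o)
z(f) = √(-1 + f)
y = -3/8 (y = 1/((-6 - 6) + 56/6) = 1/(-12 + 56*(⅙)) = 1/(-12 + 28/3) = 1/(-8/3) = -3/8 ≈ -0.37500)
y*(z(w(-2)) + D(12)) = -3*(√(-1 + 1) + 2)/8 = -3*(√0 + 2)/8 = -3*(0 + 2)/8 = -3/8*2 = -¾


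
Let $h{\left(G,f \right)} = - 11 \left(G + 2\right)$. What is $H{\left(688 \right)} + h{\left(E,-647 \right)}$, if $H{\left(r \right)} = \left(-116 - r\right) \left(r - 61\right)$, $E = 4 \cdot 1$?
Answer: $-504174$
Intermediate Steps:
$E = 4$
$H{\left(r \right)} = \left(-116 - r\right) \left(-61 + r\right)$
$h{\left(G,f \right)} = -22 - 11 G$ ($h{\left(G,f \right)} = - 11 \left(2 + G\right) = -22 - 11 G$)
$H{\left(688 \right)} + h{\left(E,-647 \right)} = \left(7076 - 688^{2} - 37840\right) - 66 = \left(7076 - 473344 - 37840\right) - 66 = -504108 - 66 = -504174$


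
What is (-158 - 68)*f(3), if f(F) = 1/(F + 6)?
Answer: -226/9 ≈ -25.111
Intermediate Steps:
f(F) = 1/(6 + F)
(-158 - 68)*f(3) = (-158 - 68)/(6 + 3) = -226/9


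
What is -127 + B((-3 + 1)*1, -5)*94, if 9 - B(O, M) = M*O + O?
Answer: -33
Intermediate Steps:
B(O, M) = 9 - O - M*O (B(O, M) = 9 - (M*O + O) = 9 - (O + M*O) = 9 + (-O - M*O) = 9 - O - M*O)
-127 + B((-3 + 1)*1, -5)*94 = -127 + (9 - (-3 + 1) - 1*(-5)*(-3 + 1)*1)*94 = -127 + (9 - (-2) - 1*(-5)*(-2*1))*94 = -127 + (9 - 1*(-2) - 1*(-5)*(-2))*94 = -127 + (9 + 2 - 10)*94 = -127 + 1*94 = -127 + 94 = -33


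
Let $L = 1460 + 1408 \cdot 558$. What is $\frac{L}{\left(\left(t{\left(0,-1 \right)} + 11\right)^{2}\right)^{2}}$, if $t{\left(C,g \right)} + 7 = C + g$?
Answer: $\frac{787124}{81} \approx 9717.6$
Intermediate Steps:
$t{\left(C,g \right)} = -7 + C + g$ ($t{\left(C,g \right)} = -7 + \left(C + g\right) = -7 + C + g$)
$L = 787124$ ($L = 1460 + 785664 = 787124$)
$\frac{L}{\left(\left(t{\left(0,-1 \right)} + 11\right)^{2}\right)^{2}} = \frac{787124}{\left(\left(\left(-7 + 0 - 1\right) + 11\right)^{2}\right)^{2}} = \frac{787124}{\left(\left(-8 + 11\right)^{2}\right)^{2}} = \frac{787124}{\left(3^{2}\right)^{2}} = \frac{787124}{9^{2}} = \frac{787124}{81}$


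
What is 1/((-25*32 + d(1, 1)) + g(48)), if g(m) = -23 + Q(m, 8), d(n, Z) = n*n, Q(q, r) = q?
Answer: -1/774 ≈ -0.0012920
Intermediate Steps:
d(n, Z) = n²
g(m) = -23 + m
1/((-25*32 + d(1, 1)) + g(48)) = 1/((-25*32 + 1²) + (-23 + 48)) = 1/((-800 + 1) + 25) = 1/(-799 + 25) = 1/(-774) = -1/774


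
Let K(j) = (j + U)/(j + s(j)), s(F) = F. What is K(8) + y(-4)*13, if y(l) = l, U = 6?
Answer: -409/8 ≈ -51.125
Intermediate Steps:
K(j) = (6 + j)/(2*j) (K(j) = (j + 6)/(j + j) = (6 + j)/((2*j)) = (6 + j)*(1/(2*j)) = (6 + j)/(2*j))
K(8) + y(-4)*13 = (½)*(6 + 8)/8 - 4*13 = (½)*(⅛)*14 - 52 = 7/8 - 52 = -409/8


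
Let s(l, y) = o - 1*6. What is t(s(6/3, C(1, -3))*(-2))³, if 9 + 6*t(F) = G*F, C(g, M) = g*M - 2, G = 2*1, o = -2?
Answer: 12167/216 ≈ 56.329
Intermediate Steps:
G = 2
C(g, M) = -2 + M*g (C(g, M) = M*g - 2 = -2 + M*g)
s(l, y) = -8 (s(l, y) = -2 - 1*6 = -2 - 6 = -8)
t(F) = -3/2 + F/3 (t(F) = -3/2 + (2*F)/6 = -3/2 + F/3)
t(s(6/3, C(1, -3))*(-2))³ = (-3/2 + (-8*(-2))/3)³ = (-3/2 + (⅓)*16)³ = (-3/2 + 16/3)³ = (23/6)³ = 12167/216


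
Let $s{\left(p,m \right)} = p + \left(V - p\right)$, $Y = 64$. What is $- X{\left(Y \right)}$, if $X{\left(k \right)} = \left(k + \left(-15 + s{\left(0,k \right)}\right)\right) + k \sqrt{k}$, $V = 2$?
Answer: $-563$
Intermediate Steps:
$s{\left(p,m \right)} = 2$ ($s{\left(p,m \right)} = p - \left(-2 + p\right) = 2$)
$X{\left(k \right)} = -13 + k + k^{\frac{3}{2}}$ ($X{\left(k \right)} = \left(k + \left(-15 + 2\right)\right) + k \sqrt{k} = \left(k - 13\right) + k^{\frac{3}{2}} = \left(-13 + k\right) + k^{\frac{3}{2}} = -13 + k + k^{\frac{3}{2}}$)
$- X{\left(Y \right)} = - (-13 + 64 + 64^{\frac{3}{2}}) = - (-13 + 64 + 512) = \left(-1\right) 563 = -563$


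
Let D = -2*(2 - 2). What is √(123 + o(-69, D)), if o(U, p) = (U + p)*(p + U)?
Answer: 2*√1221 ≈ 69.886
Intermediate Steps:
D = 0 (D = -2*0 = 0)
o(U, p) = (U + p)² (o(U, p) = (U + p)*(U + p) = (U + p)²)
√(123 + o(-69, D)) = √(123 + (-69 + 0)²) = √(123 + (-69)²) = √(123 + 4761) = √4884 = 2*√1221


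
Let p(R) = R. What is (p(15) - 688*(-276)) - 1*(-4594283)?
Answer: 4784186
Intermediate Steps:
(p(15) - 688*(-276)) - 1*(-4594283) = (15 - 688*(-276)) - 1*(-4594283) = (15 + 189888) + 4594283 = 189903 + 4594283 = 4784186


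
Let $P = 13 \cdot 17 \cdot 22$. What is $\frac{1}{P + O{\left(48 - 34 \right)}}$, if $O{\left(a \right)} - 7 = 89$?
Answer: $\frac{1}{4958} \approx 0.00020169$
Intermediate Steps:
$O{\left(a \right)} = 96$ ($O{\left(a \right)} = 7 + 89 = 96$)
$P = 4862$ ($P = 221 \cdot 22 = 4862$)
$\frac{1}{P + O{\left(48 - 34 \right)}} = \frac{1}{4862 + 96} = \frac{1}{4958}$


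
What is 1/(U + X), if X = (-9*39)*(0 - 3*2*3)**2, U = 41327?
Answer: -1/72397 ≈ -1.3813e-5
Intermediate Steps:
X = -113724 (X = -351*(0 - 6*3)**2 = -351*(0 - 18)**2 = -351*(-18)**2 = -351*324 = -113724)
1/(U + X) = 1/(41327 - 113724) = 1/(-72397) = -1/72397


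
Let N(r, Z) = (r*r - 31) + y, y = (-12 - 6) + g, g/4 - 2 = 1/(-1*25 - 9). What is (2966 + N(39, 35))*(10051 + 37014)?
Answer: 3557172700/17 ≈ 2.0925e+8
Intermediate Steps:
g = 134/17 (g = 8 + 4/(-1*25 - 9) = 8 + 4/(-25 - 9) = 8 + 4/(-34) = 8 + 4*(-1/34) = 8 - 2/17 = 134/17 ≈ 7.8824)
y = -172/17 (y = (-12 - 6) + 134/17 = -18 + 134/17 = -172/17 ≈ -10.118)
N(r, Z) = -699/17 + r² (N(r, Z) = (r*r - 31) - 172/17 = (r² - 31) - 172/17 = (-31 + r²) - 172/17 = -699/17 + r²)
(2966 + N(39, 35))*(10051 + 37014) = (2966 + (-699/17 + 39²))*(10051 + 37014) = (2966 + (-699/17 + 1521))*47065 = (2966 + 25158/17)*47065 = (75580/17)*47065 = 3557172700/17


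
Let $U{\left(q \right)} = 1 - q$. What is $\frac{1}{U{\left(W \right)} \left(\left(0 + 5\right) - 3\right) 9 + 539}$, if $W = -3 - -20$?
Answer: $\frac{1}{251} \approx 0.0039841$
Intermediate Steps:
$W = 17$ ($W = -3 + 20 = 17$)
$\frac{1}{U{\left(W \right)} \left(\left(0 + 5\right) - 3\right) 9 + 539} = \frac{1}{\left(1 - 17\right) \left(\left(0 + 5\right) - 3\right) 9 + 539} = \frac{1}{\left(1 - 17\right) \left(5 - 3\right) 9 + 539} = \frac{1}{\left(-16\right) 2 \cdot 9 + 539} = \frac{1}{\left(-32\right) 9 + 539} = \frac{1}{-288 + 539} = \frac{1}{251}$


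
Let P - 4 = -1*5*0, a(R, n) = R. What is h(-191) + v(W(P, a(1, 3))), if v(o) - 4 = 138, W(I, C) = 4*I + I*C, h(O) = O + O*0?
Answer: -49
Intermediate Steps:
h(O) = O (h(O) = O + 0 = O)
P = 4 (P = 4 - 1*5*0 = 4 - 5*0 = 4 + 0 = 4)
W(I, C) = 4*I + C*I
v(o) = 142 (v(o) = 4 + 138 = 142)
h(-191) + v(W(P, a(1, 3))) = -191 + 142 = -49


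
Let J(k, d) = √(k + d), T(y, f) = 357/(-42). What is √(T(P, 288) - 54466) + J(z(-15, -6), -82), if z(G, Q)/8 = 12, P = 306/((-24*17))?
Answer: √14 + I*√217898/2 ≈ 3.7417 + 233.4*I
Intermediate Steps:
P = -¾ (P = 306/(-408) = 306*(-1/408) = -¾ ≈ -0.75000)
T(y, f) = -17/2 (T(y, f) = 357*(-1/42) = -17/2)
z(G, Q) = 96 (z(G, Q) = 8*12 = 96)
J(k, d) = √(d + k)
√(T(P, 288) - 54466) + J(z(-15, -6), -82) = √(-17/2 - 54466) + √(-82 + 96) = √(-108949/2) + √14 = I*√217898/2 + √14 = √14 + I*√217898/2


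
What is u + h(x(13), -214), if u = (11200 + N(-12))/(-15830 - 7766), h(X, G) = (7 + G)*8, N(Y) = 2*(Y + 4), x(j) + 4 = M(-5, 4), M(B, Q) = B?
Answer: -9771540/5899 ≈ -1656.5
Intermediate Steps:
x(j) = -9 (x(j) = -4 - 5 = -9)
N(Y) = 8 + 2*Y (N(Y) = 2*(4 + Y) = 8 + 2*Y)
h(X, G) = 56 + 8*G
u = -2796/5899 (u = (11200 + (8 + 2*(-12)))/(-15830 - 7766) = (11200 + (8 - 24))/(-23596) = (11200 - 16)*(-1/23596) = 11184*(-1/23596) = -2796/5899 ≈ -0.47398)
u + h(x(13), -214) = -2796/5899 + (56 + 8*(-214)) = -2796/5899 + (56 - 1712) = -2796/5899 - 1656 = -9771540/5899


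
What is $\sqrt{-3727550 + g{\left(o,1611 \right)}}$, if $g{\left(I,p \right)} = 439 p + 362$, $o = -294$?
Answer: $3 i \sqrt{335551} \approx 1737.8 i$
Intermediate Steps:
$g{\left(I,p \right)} = 362 + 439 p$
$\sqrt{-3727550 + g{\left(o,1611 \right)}} = \sqrt{-3727550 + \left(362 + 439 \cdot 1611\right)} = \sqrt{-3727550 + \left(362 + 707229\right)} = \sqrt{-3727550 + 707591} = \sqrt{-3019959} = 3 i \sqrt{335551}$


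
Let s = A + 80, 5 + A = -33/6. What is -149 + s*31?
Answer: 4011/2 ≈ 2005.5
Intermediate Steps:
A = -21/2 (A = -5 - 33/6 = -5 - 33*1/6 = -5 - 11/2 = -21/2 ≈ -10.500)
s = 139/2 (s = -21/2 + 80 = 139/2 ≈ 69.500)
-149 + s*31 = -149 + (139/2)*31 = -149 + 4309/2 = 4011/2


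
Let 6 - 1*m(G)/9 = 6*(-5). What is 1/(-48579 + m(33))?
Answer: -1/48255 ≈ -2.0723e-5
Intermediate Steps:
m(G) = 324 (m(G) = 54 - 54*(-5) = 54 - 9*(-30) = 54 + 270 = 324)
1/(-48579 + m(33)) = 1/(-48579 + 324) = 1/(-48255) = -1/48255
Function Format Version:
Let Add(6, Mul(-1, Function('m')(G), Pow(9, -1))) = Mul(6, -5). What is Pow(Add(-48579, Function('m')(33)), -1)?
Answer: Rational(-1, 48255) ≈ -2.0723e-5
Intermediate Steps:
Function('m')(G) = 324 (Function('m')(G) = Add(54, Mul(-9, Mul(6, -5))) = Add(54, Mul(-9, -30)) = Add(54, 270) = 324)
Pow(Add(-48579, Function('m')(33)), -1) = Pow(Add(-48579, 324), -1) = Pow(-48255, -1) = Rational(-1, 48255)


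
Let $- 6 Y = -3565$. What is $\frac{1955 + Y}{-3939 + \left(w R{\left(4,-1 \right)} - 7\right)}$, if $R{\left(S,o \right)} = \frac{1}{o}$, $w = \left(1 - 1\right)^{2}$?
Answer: $- \frac{15295}{23676} \approx -0.64601$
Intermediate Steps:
$Y = \frac{3565}{6}$ ($Y = \left(- \frac{1}{6}\right) \left(-3565\right) = \frac{3565}{6} \approx 594.17$)
$w = 0$ ($w = 0^{2} = 0$)
$\frac{1955 + Y}{-3939 + \left(w R{\left(4,-1 \right)} - 7\right)} = \frac{1955 + \frac{3565}{6}}{-3939 - \left(7 + \frac{0}{-1}\right)} = \frac{15295}{6 \left(-3939 + \left(0 \left(-1\right) - 7\right)\right)} = \frac{15295}{6 \left(-3939 + \left(0 - 7\right)\right)} = \frac{15295}{6 \left(-3939 - 7\right)} = \frac{15295}{6 \left(-3946\right)} = \frac{15295}{6} \left(- \frac{1}{3946}\right) = - \frac{15295}{23676}$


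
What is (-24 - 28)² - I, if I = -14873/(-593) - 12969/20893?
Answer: 33198289524/12389549 ≈ 2679.5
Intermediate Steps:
I = 303050972/12389549 (I = -14873*(-1/593) - 12969*1/20893 = 14873/593 - 12969/20893 = 303050972/12389549 ≈ 24.460)
(-24 - 28)² - I = (-24 - 28)² - 1*303050972/12389549 = (-52)² - 303050972/12389549 = 2704 - 303050972/12389549 = 33198289524/12389549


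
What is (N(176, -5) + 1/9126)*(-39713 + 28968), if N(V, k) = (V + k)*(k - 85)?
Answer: 1509125998555/9126 ≈ 1.6537e+8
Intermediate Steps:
N(V, k) = (-85 + k)*(V + k) (N(V, k) = (V + k)*(-85 + k) = (-85 + k)*(V + k))
(N(176, -5) + 1/9126)*(-39713 + 28968) = (((-5)² - 85*176 - 85*(-5) + 176*(-5)) + 1/9126)*(-39713 + 28968) = ((25 - 14960 + 425 - 880) + 1/9126)*(-10745) = (-15390 + 1/9126)*(-10745) = -140449139/9126*(-10745) = 1509125998555/9126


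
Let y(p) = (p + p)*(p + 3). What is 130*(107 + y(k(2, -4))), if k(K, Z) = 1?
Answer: 14950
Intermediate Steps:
y(p) = 2*p*(3 + p) (y(p) = (2*p)*(3 + p) = 2*p*(3 + p))
130*(107 + y(k(2, -4))) = 130*(107 + 2*1*(3 + 1)) = 130*(107 + 2*1*4) = 130*(107 + 8) = 130*115 = 14950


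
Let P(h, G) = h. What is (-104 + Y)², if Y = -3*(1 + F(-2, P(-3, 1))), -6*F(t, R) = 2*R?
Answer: 12100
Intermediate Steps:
F(t, R) = -R/3
Y = -6 (Y = -3*(1 - ⅓*(-3)) = -3*(1 + 1) = -3*2 = -6)
(-104 + Y)² = (-104 - 6)² = (-110)² = 12100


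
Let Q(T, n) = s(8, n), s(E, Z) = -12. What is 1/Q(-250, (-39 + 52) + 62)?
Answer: -1/12 ≈ -0.083333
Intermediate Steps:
Q(T, n) = -12
1/Q(-250, (-39 + 52) + 62) = 1/(-12) = -1/12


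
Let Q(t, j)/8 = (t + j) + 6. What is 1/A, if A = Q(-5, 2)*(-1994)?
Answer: -1/47856 ≈ -2.0896e-5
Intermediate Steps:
Q(t, j) = 48 + 8*j + 8*t (Q(t, j) = 8*((t + j) + 6) = 8*((j + t) + 6) = 8*(6 + j + t) = 48 + 8*j + 8*t)
A = -47856 (A = (48 + 8*2 + 8*(-5))*(-1994) = (48 + 16 - 40)*(-1994) = 24*(-1994) = -47856)
1/A = 1/(-47856) = -1/47856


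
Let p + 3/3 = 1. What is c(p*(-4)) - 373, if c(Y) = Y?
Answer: -373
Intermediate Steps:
p = 0 (p = -1 + 1 = 0)
c(p*(-4)) - 373 = 0*(-4) - 373 = 0 - 373 = -373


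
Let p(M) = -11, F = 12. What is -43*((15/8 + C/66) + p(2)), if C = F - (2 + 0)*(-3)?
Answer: 33497/88 ≈ 380.65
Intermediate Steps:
C = 18 (C = 12 - (2 + 0)*(-3) = 12 - 2*(-3) = 12 - 1*(-6) = 12 + 6 = 18)
-43*((15/8 + C/66) + p(2)) = -43*((15/8 + 18/66) - 11) = -43*((15*(1/8) + 18*(1/66)) - 11) = -43*((15/8 + 3/11) - 11) = -43*(189/88 - 11) = -43*(-779/88) = 33497/88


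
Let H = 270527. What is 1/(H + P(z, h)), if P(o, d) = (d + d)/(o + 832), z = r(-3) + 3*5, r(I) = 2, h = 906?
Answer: 283/76559745 ≈ 3.6965e-6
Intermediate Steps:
z = 17 (z = 2 + 3*5 = 2 + 15 = 17)
P(o, d) = 2*d/(832 + o) (P(o, d) = (2*d)/(832 + o) = 2*d/(832 + o))
1/(H + P(z, h)) = 1/(270527 + 2*906/(832 + 17)) = 1/(270527 + 2*906/849) = 1/(270527 + 2*906*(1/849)) = 1/(270527 + 604/283) = 1/(76559745/283) = 283/76559745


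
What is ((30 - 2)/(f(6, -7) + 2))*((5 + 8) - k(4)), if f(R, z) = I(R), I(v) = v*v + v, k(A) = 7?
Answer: 42/11 ≈ 3.8182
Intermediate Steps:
I(v) = v + v**2 (I(v) = v**2 + v = v + v**2)
f(R, z) = R*(1 + R)
((30 - 2)/(f(6, -7) + 2))*((5 + 8) - k(4)) = ((30 - 2)/(6*(1 + 6) + 2))*((5 + 8) - 1*7) = (28/(6*7 + 2))*(13 - 7) = (28/(42 + 2))*6 = (28/44)*6 = (28*(1/44))*6 = (7/11)*6 = 42/11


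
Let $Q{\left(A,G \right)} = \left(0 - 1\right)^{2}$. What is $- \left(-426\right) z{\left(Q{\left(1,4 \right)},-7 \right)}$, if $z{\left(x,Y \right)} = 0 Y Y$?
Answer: $0$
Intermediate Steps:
$Q{\left(A,G \right)} = 1$ ($Q{\left(A,G \right)} = \left(-1\right)^{2} = 1$)
$z{\left(x,Y \right)} = 0$ ($z{\left(x,Y \right)} = 0 Y = 0$)
$- \left(-426\right) z{\left(Q{\left(1,4 \right)},-7 \right)} = - \left(-426\right) 0 = \left(-1\right) 0 = 0$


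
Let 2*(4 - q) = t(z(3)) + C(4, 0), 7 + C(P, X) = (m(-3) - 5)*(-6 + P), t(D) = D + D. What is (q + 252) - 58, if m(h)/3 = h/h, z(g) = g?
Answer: 393/2 ≈ 196.50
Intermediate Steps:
t(D) = 2*D
m(h) = 3 (m(h) = 3*(h/h) = 3*1 = 3)
C(P, X) = 5 - 2*P (C(P, X) = -7 + (3 - 5)*(-6 + P) = -7 - 2*(-6 + P) = -7 + (12 - 2*P) = 5 - 2*P)
q = 5/2 (q = 4 - (2*3 + (5 - 2*4))/2 = 4 - (6 + (5 - 8))/2 = 4 - (6 - 3)/2 = 4 - 1/2*3 = 4 - 3/2 = 5/2 ≈ 2.5000)
(q + 252) - 58 = (5/2 + 252) - 58 = 509/2 - 58 = 393/2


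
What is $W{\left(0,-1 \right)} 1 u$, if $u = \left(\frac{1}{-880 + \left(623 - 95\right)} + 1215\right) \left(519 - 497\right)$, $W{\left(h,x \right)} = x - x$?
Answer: $0$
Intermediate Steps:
$W{\left(h,x \right)} = 0$
$u = \frac{427679}{16}$ ($u = \left(\frac{1}{-880 + 528} + 1215\right) 22 = \left(\frac{1}{-352} + 1215\right) 22 = \left(- \frac{1}{352} + 1215\right) 22 = \frac{427679}{352} \cdot 22 = \frac{427679}{16} \approx 26730.0$)
$W{\left(0,-1 \right)} 1 u = 0 \cdot 1 \cdot \frac{427679}{16} = 0 \cdot \frac{427679}{16} = 0$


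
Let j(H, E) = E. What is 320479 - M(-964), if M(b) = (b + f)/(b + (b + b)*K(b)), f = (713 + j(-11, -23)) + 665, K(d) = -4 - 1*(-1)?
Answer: 1544708389/4820 ≈ 3.2048e+5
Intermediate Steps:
K(d) = -3 (K(d) = -4 + 1 = -3)
f = 1355 (f = (713 - 23) + 665 = 690 + 665 = 1355)
M(b) = -(1355 + b)/(5*b) (M(b) = (b + 1355)/(b + (b + b)*(-3)) = (1355 + b)/(b + (2*b)*(-3)) = (1355 + b)/(b - 6*b) = (1355 + b)/((-5*b)) = (1355 + b)*(-1/(5*b)) = -(1355 + b)/(5*b))
320479 - M(-964) = 320479 - (-1355 - 1*(-964))/(5*(-964)) = 320479 - (-1)*(-1355 + 964)/(5*964) = 320479 - (-1)*(-391)/(5*964) = 320479 - 1*391/4820 = 320479 - 391/4820 = 1544708389/4820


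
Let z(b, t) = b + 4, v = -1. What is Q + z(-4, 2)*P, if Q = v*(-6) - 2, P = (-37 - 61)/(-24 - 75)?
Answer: 4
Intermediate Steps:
P = 98/99 (P = -98/(-99) = -98*(-1/99) = 98/99 ≈ 0.98990)
z(b, t) = 4 + b
Q = 4 (Q = -1*(-6) - 2 = 6 - 2 = 4)
Q + z(-4, 2)*P = 4 + (4 - 4)*(98/99) = 4 + 0*(98/99) = 4 + 0 = 4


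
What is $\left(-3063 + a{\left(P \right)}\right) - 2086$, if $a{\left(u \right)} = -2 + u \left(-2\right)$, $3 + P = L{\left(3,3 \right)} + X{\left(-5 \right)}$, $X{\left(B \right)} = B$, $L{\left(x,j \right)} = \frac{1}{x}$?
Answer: $- \frac{15407}{3} \approx -5135.7$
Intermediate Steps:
$P = - \frac{23}{3}$ ($P = -3 - \left(5 - \frac{1}{3}\right) = -3 + \left(\frac{1}{3} - 5\right) = -3 - \frac{14}{3} = - \frac{23}{3} \approx -7.6667$)
$a{\left(u \right)} = -2 - 2 u$
$\left(-3063 + a{\left(P \right)}\right) - 2086 = \left(-3063 - - \frac{40}{3}\right) - 2086 = \left(-3063 + \left(-2 + \frac{46}{3}\right)\right) - 2086 = \left(-3063 + \frac{40}{3}\right) - 2086 = - \frac{9149}{3} - 2086 = - \frac{15407}{3}$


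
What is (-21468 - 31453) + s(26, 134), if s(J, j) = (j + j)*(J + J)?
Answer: -38985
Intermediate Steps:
s(J, j) = 4*J*j (s(J, j) = (2*j)*(2*J) = 4*J*j)
(-21468 - 31453) + s(26, 134) = (-21468 - 31453) + 4*26*134 = -52921 + 13936 = -38985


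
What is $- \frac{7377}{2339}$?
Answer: $- \frac{7377}{2339} \approx -3.1539$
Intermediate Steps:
$- \frac{7377}{2339}$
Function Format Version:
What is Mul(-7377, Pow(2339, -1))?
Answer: Rational(-7377, 2339) ≈ -3.1539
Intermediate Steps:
Mul(-7377, Pow(2339, -1)) = Mul(-7377, Rational(1, 2339)) = Rational(-7377, 2339)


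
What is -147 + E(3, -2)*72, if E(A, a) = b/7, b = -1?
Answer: -1101/7 ≈ -157.29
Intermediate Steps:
E(A, a) = -⅐ (E(A, a) = -1/7 = -1*⅐ = -⅐)
-147 + E(3, -2)*72 = -147 - ⅐*72 = -147 - 72/7 = -1101/7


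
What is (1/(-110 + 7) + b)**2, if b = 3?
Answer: 94864/10609 ≈ 8.9418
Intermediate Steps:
(1/(-110 + 7) + b)**2 = (1/(-110 + 7) + 3)**2 = (1/(-103) + 3)**2 = (-1/103 + 3)**2 = (308/103)**2 = 94864/10609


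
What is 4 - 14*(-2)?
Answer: 32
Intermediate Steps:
4 - 14*(-2) = 4 + 28 = 32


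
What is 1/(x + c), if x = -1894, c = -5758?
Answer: -1/7652 ≈ -0.00013068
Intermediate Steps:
1/(x + c) = 1/(-1894 - 5758) = 1/(-7652) = -1/7652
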